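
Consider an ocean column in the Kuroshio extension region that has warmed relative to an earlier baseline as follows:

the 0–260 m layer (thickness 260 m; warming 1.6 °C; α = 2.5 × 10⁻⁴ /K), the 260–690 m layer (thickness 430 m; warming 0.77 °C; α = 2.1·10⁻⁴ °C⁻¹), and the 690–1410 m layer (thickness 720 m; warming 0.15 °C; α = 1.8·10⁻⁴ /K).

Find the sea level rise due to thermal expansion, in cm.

Δh ≈ 19.3 cm

1.6 × 2.5×10⁻⁴ × 260 = 0.10400 m
Layer 2: 2.1×10⁻⁴ × 430 × 0.77 = 0.069531 m
690–1410 m: 0.15 × 720 × 1.8×10⁻⁴ = 0.01944 m
Δh = 0.10400 + 0.069531 + 0.01944 = 0.192971 m ≈ 19.3 cm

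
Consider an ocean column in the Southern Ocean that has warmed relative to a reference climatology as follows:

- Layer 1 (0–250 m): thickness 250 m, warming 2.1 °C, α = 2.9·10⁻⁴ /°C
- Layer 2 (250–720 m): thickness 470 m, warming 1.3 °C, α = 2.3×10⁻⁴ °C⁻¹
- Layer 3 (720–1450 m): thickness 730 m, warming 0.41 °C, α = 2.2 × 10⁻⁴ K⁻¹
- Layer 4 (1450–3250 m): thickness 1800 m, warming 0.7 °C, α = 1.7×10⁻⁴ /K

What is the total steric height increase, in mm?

0–250 m: 250 × 2.9×10⁻⁴ × 2.1 = 0.15225 m
Layer 2: 470 × 1.3 × 2.3×10⁻⁴ = 0.14053 m
Layer 3: 0.41 × 2.2×10⁻⁴ × 730 = 0.065846 m
1450–3250 m: 1.7×10⁻⁴ × 1800 × 0.7 = 0.21420 m
Δh = 0.15225 + 0.14053 + 0.065846 + 0.21420 = 0.572826 m ≈ 573 mm

about 573 mm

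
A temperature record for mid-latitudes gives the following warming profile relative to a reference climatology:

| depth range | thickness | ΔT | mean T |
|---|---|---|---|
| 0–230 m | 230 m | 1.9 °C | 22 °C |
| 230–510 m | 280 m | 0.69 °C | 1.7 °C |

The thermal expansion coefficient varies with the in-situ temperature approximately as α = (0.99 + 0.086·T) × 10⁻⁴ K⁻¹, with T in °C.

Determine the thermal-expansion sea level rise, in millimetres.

148 mm of thermosteric rise

Layer 1: α = (0.99 + 0.086×22)×10⁻⁴ = 2.882×10⁻⁴ K⁻¹
Layer 2: α = (0.99 + 0.086×1.7)×10⁻⁴ = 1.1362×10⁻⁴ K⁻¹
0–230 m: 230 × 2.882×10⁻⁴ × 1.9 = 0.1259434 m
0.69 × 1.1362×10⁻⁴ × 280 = 0.021951384 m
Δh = 0.1259434 + 0.021951384 = 0.147894784 m ≈ 148 mm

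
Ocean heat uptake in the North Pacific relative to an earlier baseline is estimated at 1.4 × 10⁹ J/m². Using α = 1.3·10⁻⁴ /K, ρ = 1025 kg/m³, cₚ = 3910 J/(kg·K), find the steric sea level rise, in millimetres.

Δh = αQ/(ρcₚ) = 1.3×10⁻⁴ × 1.4×10⁹ / (1025 × 3910) ≈ 0.045412 m

45.4 mm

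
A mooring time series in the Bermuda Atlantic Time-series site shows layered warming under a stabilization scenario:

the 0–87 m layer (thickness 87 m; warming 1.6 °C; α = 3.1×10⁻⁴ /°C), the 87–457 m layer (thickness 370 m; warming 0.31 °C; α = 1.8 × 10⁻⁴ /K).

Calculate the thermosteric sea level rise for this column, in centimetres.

Layer 1: 87 × 1.6 × 3.1×10⁻⁴ = 0.043152 m
0.31 × 370 × 1.8×10⁻⁴ = 0.020646 m
Δh = 0.043152 + 0.020646 = 0.063798 m

6.4 cm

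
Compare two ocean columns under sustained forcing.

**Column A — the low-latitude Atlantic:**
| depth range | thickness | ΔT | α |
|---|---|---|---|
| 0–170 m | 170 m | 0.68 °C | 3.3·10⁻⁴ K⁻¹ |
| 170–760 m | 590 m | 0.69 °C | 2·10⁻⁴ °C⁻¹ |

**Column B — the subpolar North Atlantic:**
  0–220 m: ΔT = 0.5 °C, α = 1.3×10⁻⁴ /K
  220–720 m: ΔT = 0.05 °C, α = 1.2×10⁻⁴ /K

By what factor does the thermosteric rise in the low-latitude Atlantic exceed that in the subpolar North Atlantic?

≈ 6.91×

A Layer 1: 0.68 × 3.3×10⁻⁴ × 170 = 0.038148 m
A 0.69 × 2×10⁻⁴ × 590 = 0.08142 m
A total: 0.119568 m
B 0.5 × 220 × 1.3×10⁻⁴ = 0.01430 m
B 1.2×10⁻⁴ × 0.05 × 500 = 0.00300 m
B total: 0.01730 m
Ratio: 0.119568 / 0.01730 ≈ 6.911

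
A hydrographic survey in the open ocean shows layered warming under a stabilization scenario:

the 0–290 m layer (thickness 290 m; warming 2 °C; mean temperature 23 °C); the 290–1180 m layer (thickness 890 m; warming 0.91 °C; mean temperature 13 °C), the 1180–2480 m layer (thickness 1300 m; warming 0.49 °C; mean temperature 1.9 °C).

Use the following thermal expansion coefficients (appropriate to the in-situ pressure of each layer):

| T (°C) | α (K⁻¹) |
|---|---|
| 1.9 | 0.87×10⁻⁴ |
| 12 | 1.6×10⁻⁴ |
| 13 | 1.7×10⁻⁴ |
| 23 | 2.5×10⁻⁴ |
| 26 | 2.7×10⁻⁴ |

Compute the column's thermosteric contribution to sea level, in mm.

Layer 1 at 23 °C → α = 2.5×10⁻⁴ K⁻¹
Layer 2 at 13 °C → α = 1.7×10⁻⁴ K⁻¹
Layer 3 at 1.9 °C → α = 0.87×10⁻⁴ K⁻¹
Layer 1: 2.5×10⁻⁴ × 290 × 2 = 0.14500 m
Layer 2: 890 × 0.91 × 1.7×10⁻⁴ = 0.137683 m
Layer 3: 0.87×10⁻⁴ × 1300 × 0.49 = 0.055419 m
Δh = 0.14500 + 0.137683 + 0.055419 = 0.338102 m ≈ 338 mm

about 338 mm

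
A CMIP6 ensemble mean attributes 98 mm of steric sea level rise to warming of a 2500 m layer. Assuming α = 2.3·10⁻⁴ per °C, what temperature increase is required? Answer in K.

0.170 K

ΔT = Δh/(αH) = 0.098 / (2.3×10⁻⁴ × 2500) ≈ 0.1704 K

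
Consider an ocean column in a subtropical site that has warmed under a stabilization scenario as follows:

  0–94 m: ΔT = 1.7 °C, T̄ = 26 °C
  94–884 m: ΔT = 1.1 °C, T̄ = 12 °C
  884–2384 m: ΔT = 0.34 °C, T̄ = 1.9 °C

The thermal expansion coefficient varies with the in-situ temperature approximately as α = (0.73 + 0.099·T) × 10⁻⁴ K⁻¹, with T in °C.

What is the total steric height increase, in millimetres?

Δh ≈ 266 mm

Layer 1: α = (0.73 + 0.099×26)×10⁻⁴ = 3.304×10⁻⁴ K⁻¹
Layer 2: α = (0.73 + 0.099×12)×10⁻⁴ = 1.918×10⁻⁴ K⁻¹
Layer 3: α = (0.73 + 0.099×1.9)×10⁻⁴ = 0.9181×10⁻⁴ K⁻¹
0–94 m: 3.304×10⁻⁴ × 1.7 × 94 = 0.05279792 m
Layer 2: 790 × 1.1 × 1.918×10⁻⁴ = 0.1666742 m
Layer 3: 0.9181×10⁻⁴ × 1500 × 0.34 = 0.0468231 m
Δh = 0.05279792 + 0.1666742 + 0.0468231 = 0.26629522 m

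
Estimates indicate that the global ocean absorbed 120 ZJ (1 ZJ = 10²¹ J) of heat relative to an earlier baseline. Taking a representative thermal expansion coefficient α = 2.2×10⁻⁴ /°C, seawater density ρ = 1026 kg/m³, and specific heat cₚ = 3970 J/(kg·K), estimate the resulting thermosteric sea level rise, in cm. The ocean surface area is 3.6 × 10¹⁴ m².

Per unit area: Q = 120×10²¹ / (3.6×10¹⁴) ≈ 3.333×10⁸ J/m²
Δh = αQ/(ρcₚ) = 2.2×10⁻⁴ × 3.333×10⁸ / (1026 × 3970) ≈ 0.018002 m

1.80 cm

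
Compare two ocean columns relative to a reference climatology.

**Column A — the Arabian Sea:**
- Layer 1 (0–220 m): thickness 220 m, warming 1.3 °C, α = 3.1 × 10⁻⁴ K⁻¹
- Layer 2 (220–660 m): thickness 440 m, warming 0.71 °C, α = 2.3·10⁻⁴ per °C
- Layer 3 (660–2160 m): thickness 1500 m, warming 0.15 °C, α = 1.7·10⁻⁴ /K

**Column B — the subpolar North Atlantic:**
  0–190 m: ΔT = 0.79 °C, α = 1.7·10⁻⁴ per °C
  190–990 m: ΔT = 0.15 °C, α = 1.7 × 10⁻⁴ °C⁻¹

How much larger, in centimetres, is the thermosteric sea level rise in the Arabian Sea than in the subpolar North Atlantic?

A 220 × 3.1×10⁻⁴ × 1.3 = 0.08866 m
A Layer 2: 2.3×10⁻⁴ × 0.71 × 440 = 0.071852 m
A 0.15 × 1.7×10⁻⁴ × 1500 = 0.03825 m
A total: 0.198762 m
B 0–190 m: 0.79 × 190 × 1.7×10⁻⁴ = 0.025517 m
B 800 × 0.15 × 1.7×10⁻⁴ = 0.02040 m
B total: 0.045917 m
Difference: 0.198762 − 0.045917 = 0.152845 m

15.3 cm larger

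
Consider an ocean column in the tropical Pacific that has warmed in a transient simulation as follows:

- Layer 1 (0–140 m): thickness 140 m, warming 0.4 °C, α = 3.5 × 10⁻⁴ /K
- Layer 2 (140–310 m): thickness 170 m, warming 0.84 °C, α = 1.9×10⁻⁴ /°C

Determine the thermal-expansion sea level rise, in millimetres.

47 mm

Layer 1: 0.4 × 140 × 3.5×10⁻⁴ = 0.01960 m
140–310 m: 170 × 0.84 × 1.9×10⁻⁴ = 0.027132 m
Δh = 0.01960 + 0.027132 = 0.046732 m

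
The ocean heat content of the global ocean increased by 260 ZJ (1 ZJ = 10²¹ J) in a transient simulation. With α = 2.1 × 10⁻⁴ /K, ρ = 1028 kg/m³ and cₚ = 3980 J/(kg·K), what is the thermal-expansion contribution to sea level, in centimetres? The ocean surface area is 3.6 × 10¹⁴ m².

Per unit area: Q = 260×10²¹ / (3.6×10¹⁴) ≈ 7.222×10⁸ J/m²
Δh = αQ/(ρcₚ) = 2.1×10⁻⁴ × 7.222×10⁸ / (1028 × 3980) ≈ 0.037068 m

3.71 cm of thermosteric rise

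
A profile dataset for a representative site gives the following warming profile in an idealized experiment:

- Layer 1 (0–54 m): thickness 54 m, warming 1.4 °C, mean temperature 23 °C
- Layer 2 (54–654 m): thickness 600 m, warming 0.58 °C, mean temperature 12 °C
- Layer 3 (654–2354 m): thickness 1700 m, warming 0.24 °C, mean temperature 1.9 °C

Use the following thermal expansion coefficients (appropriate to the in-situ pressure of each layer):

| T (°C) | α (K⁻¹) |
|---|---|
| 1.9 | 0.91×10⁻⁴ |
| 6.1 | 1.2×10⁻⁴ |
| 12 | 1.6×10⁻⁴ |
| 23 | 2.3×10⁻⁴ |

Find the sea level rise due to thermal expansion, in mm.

Layer 1 at 23 °C → α = 2.3×10⁻⁴ K⁻¹
Layer 2 at 12 °C → α = 1.6×10⁻⁴ K⁻¹
Layer 3 at 1.9 °C → α = 0.91×10⁻⁴ K⁻¹
2.3×10⁻⁴ × 54 × 1.4 = 0.017388 m
0.58 × 1.6×10⁻⁴ × 600 = 0.05568 m
Layer 3: 0.24 × 0.91×10⁻⁴ × 1700 = 0.037128 m
Δh = 0.017388 + 0.05568 + 0.037128 = 0.110196 m ≈ 110 mm

about 110 mm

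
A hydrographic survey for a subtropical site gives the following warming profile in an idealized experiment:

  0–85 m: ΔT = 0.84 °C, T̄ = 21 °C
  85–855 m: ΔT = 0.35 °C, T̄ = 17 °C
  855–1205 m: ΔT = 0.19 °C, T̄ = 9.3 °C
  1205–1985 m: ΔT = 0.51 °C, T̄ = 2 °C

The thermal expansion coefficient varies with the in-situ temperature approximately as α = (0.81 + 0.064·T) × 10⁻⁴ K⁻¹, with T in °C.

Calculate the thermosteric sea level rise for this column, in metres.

0.11 m

Layer 1: α = (0.81 + 0.064×21)×10⁻⁴ = 2.154×10⁻⁴ K⁻¹
Layer 2: α = (0.81 + 0.064×17)×10⁻⁴ = 1.898×10⁻⁴ K⁻¹
Layer 3: α = (0.81 + 0.064×9.3)×10⁻⁴ = 1.4052×10⁻⁴ K⁻¹
Layer 4: α = (0.81 + 0.064×2)×10⁻⁴ = 0.938×10⁻⁴ K⁻¹
Layer 1: 85 × 2.154×10⁻⁴ × 0.84 = 0.01537956 m
Layer 2: 770 × 1.898×10⁻⁴ × 0.35 = 0.0511511 m
855–1205 m: 0.19 × 350 × 1.4052×10⁻⁴ = 0.00934458 m
780 × 0.51 × 0.938×10⁻⁴ = 0.03731364 m
Δh = 0.01537956 + 0.0511511 + 0.00934458 + 0.03731364 = 0.11318888 m ≈ 0.11 m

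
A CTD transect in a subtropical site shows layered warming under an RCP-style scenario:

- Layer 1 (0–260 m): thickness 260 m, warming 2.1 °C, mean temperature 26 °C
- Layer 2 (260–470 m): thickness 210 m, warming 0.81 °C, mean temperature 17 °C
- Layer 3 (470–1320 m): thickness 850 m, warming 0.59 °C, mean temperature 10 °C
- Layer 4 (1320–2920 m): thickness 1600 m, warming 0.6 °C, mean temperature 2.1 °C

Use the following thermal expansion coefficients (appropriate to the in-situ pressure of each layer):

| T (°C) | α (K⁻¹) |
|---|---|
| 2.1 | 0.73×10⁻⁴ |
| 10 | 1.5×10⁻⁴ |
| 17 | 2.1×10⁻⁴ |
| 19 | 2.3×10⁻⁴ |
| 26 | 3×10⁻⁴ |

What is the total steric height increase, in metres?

Layer 1 at 26 °C → α = 3×10⁻⁴ K⁻¹
Layer 2 at 17 °C → α = 2.1×10⁻⁴ K⁻¹
Layer 3 at 10 °C → α = 1.5×10⁻⁴ K⁻¹
Layer 4 at 2.1 °C → α = 0.73×10⁻⁴ K⁻¹
Layer 1: 3×10⁻⁴ × 260 × 2.1 = 0.16380 m
2.1×10⁻⁴ × 210 × 0.81 = 0.035721 m
Layer 3: 850 × 1.5×10⁻⁴ × 0.59 = 0.075225 m
Layer 4: 0.6 × 1600 × 0.73×10⁻⁴ = 0.07008 m
Δh = 0.16380 + 0.035721 + 0.075225 + 0.07008 = 0.344826 m

0.345 m of thermosteric rise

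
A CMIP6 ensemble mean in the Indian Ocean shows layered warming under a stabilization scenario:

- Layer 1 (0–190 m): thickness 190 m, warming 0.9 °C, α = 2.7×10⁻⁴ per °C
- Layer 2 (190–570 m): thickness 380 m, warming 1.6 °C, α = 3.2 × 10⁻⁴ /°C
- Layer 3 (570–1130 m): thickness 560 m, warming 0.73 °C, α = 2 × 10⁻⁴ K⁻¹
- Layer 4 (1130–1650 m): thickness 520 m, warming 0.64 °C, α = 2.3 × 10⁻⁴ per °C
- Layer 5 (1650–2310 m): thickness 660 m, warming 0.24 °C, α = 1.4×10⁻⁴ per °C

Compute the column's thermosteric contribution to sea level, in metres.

Δh ≈ 0.421 m

2.7×10⁻⁴ × 0.9 × 190 = 0.04617 m
190–570 m: 1.6 × 3.2×10⁻⁴ × 380 = 0.19456 m
Layer 3: 2×10⁻⁴ × 0.73 × 560 = 0.08176 m
2.3×10⁻⁴ × 0.64 × 520 = 0.076544 m
1650–2310 m: 1.4×10⁻⁴ × 0.24 × 660 = 0.022176 m
Δh = 0.04617 + 0.19456 + 0.08176 + 0.076544 + 0.022176 = 0.42121 m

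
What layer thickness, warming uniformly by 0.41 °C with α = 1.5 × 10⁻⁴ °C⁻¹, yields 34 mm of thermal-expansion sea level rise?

H = Δh/(αΔT) = 0.034 / (1.5×10⁻⁴ × 0.41) ≈ 552.8 m

about 550 m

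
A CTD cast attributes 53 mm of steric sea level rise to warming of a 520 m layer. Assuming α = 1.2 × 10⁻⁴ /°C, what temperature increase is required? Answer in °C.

ΔT = Δh/(αH) = 0.053 / (1.2×10⁻⁴ × 520) ≈ 0.8494 °C

0.849 °C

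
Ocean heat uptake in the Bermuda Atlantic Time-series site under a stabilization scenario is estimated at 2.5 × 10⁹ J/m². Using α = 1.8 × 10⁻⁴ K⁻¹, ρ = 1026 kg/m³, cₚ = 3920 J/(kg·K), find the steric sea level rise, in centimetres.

Δh = αQ/(ρcₚ) = 1.8×10⁻⁴ × 2.5×10⁹ / (1026 × 3920) ≈ 0.11189 m

Δh ≈ 11.2 cm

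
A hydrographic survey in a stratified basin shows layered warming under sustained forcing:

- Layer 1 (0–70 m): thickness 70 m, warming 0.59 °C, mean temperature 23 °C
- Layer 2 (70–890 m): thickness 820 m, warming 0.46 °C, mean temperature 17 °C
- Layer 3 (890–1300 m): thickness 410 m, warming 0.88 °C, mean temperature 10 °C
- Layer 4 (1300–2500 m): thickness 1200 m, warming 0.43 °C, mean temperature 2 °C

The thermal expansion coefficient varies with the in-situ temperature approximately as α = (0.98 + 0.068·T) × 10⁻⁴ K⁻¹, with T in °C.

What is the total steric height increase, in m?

Layer 1: α = (0.98 + 0.068×23)×10⁻⁴ = 2.544×10⁻⁴ K⁻¹
Layer 2: α = (0.98 + 0.068×17)×10⁻⁴ = 2.136×10⁻⁴ K⁻¹
Layer 3: α = (0.98 + 0.068×10)×10⁻⁴ = 1.66×10⁻⁴ K⁻¹
Layer 4: α = (0.98 + 0.068×2)×10⁻⁴ = 1.116×10⁻⁴ K⁻¹
Layer 1: 2.544×10⁻⁴ × 0.59 × 70 = 0.01050672 m
Layer 2: 820 × 0.46 × 2.136×10⁻⁴ = 0.08056992 m
410 × 0.88 × 1.66×10⁻⁴ = 0.0598928 m
1300–2500 m: 1200 × 1.116×10⁻⁴ × 0.43 = 0.0575856 m
Δh = 0.01050672 + 0.08056992 + 0.0598928 + 0.0575856 = 0.20855504 m

about 0.209 m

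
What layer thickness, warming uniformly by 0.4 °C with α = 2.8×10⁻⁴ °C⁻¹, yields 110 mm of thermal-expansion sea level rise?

982 m

H = Δh/(αΔT) = 0.11 / (2.8×10⁻⁴ × 0.4) ≈ 982.1 m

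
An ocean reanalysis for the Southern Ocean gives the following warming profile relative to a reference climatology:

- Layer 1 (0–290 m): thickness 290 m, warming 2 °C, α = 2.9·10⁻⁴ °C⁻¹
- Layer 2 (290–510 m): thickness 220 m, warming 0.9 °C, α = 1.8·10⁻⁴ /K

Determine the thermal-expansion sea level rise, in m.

Layer 1: 2 × 290 × 2.9×10⁻⁴ = 0.16820 m
1.8×10⁻⁴ × 0.9 × 220 = 0.03564 m
Δh = 0.16820 + 0.03564 = 0.20384 m ≈ 0.204 m

0.204 m of thermosteric rise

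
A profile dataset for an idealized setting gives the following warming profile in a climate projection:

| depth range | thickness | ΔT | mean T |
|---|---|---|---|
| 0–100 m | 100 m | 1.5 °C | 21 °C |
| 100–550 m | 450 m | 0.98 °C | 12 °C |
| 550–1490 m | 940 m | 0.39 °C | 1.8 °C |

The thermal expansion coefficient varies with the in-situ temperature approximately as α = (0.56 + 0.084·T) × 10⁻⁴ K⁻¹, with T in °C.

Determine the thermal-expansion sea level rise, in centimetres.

Δh ≈ 13.0 cm

Layer 1: α = (0.56 + 0.084×21)×10⁻⁴ = 2.324×10⁻⁴ K⁻¹
Layer 2: α = (0.56 + 0.084×12)×10⁻⁴ = 1.568×10⁻⁴ K⁻¹
Layer 3: α = (0.56 + 0.084×1.8)×10⁻⁴ = 0.7112×10⁻⁴ K⁻¹
0–100 m: 2.324×10⁻⁴ × 100 × 1.5 = 0.03486 m
450 × 0.98 × 1.568×10⁻⁴ = 0.0691488 m
0.39 × 940 × 0.7112×10⁻⁴ = 0.026072592 m
Δh = 0.03486 + 0.0691488 + 0.026072592 = 0.130081392 m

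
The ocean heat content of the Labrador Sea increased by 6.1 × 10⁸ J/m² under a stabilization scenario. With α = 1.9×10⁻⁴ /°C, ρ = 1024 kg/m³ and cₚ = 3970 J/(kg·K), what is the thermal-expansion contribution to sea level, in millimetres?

Δh = αQ/(ρcₚ) = 1.9×10⁻⁴ × 6.1×10⁸ / (1024 × 3970) ≈ 0.02851 m

Δh ≈ 28.5 mm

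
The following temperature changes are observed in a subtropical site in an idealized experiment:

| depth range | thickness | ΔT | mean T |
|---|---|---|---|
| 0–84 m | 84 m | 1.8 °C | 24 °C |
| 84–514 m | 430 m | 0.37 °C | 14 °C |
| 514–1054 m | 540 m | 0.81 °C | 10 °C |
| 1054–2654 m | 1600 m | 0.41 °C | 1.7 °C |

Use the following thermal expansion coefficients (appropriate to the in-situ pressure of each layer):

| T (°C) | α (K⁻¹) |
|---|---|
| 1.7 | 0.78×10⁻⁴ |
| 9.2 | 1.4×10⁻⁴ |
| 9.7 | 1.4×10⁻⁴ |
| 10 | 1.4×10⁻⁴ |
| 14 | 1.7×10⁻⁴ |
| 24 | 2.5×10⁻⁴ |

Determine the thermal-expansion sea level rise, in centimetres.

17.7 cm of thermosteric rise

Layer 1 at 24 °C → α = 2.5×10⁻⁴ K⁻¹
Layer 2 at 14 °C → α = 1.7×10⁻⁴ K⁻¹
Layer 3 at 10 °C → α = 1.4×10⁻⁴ K⁻¹
Layer 4 at 1.7 °C → α = 0.78×10⁻⁴ K⁻¹
1.8 × 84 × 2.5×10⁻⁴ = 0.03780 m
84–514 m: 1.7×10⁻⁴ × 430 × 0.37 = 0.027047 m
514–1054 m: 0.81 × 1.4×10⁻⁴ × 540 = 0.061236 m
1054–2654 m: 0.41 × 1600 × 0.78×10⁻⁴ = 0.051168 m
Δh = 0.03780 + 0.027047 + 0.061236 + 0.051168 = 0.177251 m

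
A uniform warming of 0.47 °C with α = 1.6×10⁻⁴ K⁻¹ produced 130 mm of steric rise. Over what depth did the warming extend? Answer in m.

1730 m

H = Δh/(αΔT) = 0.13 / (1.6×10⁻⁴ × 0.47) ≈ 1729 m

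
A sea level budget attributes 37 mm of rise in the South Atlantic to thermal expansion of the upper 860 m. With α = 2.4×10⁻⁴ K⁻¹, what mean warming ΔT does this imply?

ΔT = Δh/(αH) = 0.037 / (2.4×10⁻⁴ × 860) ≈ 0.1793 K

ΔT ≈ 0.179 K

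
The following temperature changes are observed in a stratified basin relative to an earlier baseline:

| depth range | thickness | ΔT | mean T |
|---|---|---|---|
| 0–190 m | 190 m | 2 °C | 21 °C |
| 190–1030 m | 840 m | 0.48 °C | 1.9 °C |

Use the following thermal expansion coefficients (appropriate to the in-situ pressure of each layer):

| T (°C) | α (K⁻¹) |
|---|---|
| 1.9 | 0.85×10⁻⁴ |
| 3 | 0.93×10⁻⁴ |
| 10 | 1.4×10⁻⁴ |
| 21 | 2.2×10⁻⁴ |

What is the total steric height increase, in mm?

Layer 1 at 21 °C → α = 2.2×10⁻⁴ K⁻¹
Layer 2 at 1.9 °C → α = 0.85×10⁻⁴ K⁻¹
0–190 m: 190 × 2 × 2.2×10⁻⁴ = 0.08360 m
190–1030 m: 0.48 × 840 × 0.85×10⁻⁴ = 0.034272 m
Δh = 0.08360 + 0.034272 = 0.117872 m ≈ 118 mm

Δh = 118 mm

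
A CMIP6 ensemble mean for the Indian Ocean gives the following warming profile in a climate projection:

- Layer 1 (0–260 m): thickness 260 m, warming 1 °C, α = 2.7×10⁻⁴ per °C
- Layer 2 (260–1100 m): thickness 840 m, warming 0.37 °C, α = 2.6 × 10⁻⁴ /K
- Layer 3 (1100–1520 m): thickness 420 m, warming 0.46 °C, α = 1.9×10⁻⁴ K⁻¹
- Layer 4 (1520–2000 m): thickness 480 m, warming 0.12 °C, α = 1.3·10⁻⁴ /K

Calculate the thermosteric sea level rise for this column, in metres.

Layer 1: 1 × 260 × 2.7×10⁻⁴ = 0.07020 m
840 × 2.6×10⁻⁴ × 0.37 = 0.080808 m
1100–1520 m: 1.9×10⁻⁴ × 420 × 0.46 = 0.036708 m
1520–2000 m: 1.3×10⁻⁴ × 480 × 0.12 = 0.007488 m
Δh = 0.07020 + 0.080808 + 0.036708 + 0.007488 = 0.195204 m

Δh ≈ 0.195 m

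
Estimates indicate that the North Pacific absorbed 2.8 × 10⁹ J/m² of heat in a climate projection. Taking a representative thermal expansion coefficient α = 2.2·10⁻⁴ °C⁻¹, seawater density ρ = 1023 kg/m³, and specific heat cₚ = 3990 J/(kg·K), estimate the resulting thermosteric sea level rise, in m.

Δh = αQ/(ρcₚ) = 2.2×10⁻⁴ × 2.8×10⁹ / (1023 × 3990) ≈ 0.15091 m

Δh = 0.151 m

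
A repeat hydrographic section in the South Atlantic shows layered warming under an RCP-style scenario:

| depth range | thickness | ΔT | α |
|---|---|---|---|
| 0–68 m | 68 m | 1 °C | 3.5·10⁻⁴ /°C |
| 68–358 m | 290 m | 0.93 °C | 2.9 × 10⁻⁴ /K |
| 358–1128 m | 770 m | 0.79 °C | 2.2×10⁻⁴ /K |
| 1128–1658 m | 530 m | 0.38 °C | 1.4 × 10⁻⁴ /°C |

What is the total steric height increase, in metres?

0–68 m: 3.5×10⁻⁴ × 1 × 68 = 0.02380 m
0.93 × 290 × 2.9×10⁻⁴ = 0.078213 m
0.79 × 770 × 2.2×10⁻⁴ = 0.133826 m
1.4×10⁻⁴ × 0.38 × 530 = 0.028196 m
Δh = 0.02380 + 0.078213 + 0.133826 + 0.028196 = 0.264035 m

about 0.264 m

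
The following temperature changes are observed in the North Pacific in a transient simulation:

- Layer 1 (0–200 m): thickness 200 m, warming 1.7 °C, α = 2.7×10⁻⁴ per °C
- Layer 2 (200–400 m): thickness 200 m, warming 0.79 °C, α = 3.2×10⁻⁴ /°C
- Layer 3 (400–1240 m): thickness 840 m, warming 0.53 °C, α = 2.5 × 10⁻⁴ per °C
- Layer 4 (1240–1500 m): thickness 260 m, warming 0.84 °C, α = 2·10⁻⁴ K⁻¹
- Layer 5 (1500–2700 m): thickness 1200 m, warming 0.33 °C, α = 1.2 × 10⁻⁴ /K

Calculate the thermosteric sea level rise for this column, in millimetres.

Layer 1: 200 × 2.7×10⁻⁴ × 1.7 = 0.09180 m
200 × 0.79 × 3.2×10⁻⁴ = 0.05056 m
Layer 3: 840 × 0.53 × 2.5×10⁻⁴ = 0.11130 m
1240–1500 m: 260 × 2×10⁻⁴ × 0.84 = 0.04368 m
1500–2700 m: 1200 × 1.2×10⁻⁴ × 0.33 = 0.04752 m
Δh = 0.09180 + 0.05056 + 0.11130 + 0.04368 + 0.04752 = 0.34486 m ≈ 345 mm

345 mm of thermosteric rise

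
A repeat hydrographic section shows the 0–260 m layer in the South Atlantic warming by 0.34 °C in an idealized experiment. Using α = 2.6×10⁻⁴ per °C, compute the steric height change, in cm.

Δh = 2.3 cm

Δh = αΔT·H = 2.6×10⁻⁴ × 0.34 × 260 = 0.022984 m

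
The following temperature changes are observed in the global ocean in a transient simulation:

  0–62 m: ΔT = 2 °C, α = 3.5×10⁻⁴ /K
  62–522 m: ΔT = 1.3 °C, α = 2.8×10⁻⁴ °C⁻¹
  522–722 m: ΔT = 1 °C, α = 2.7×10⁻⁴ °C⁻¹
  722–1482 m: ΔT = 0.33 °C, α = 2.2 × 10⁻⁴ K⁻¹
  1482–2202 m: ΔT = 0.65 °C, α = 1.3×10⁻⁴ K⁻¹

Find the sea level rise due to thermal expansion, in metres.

0.381 m of thermosteric rise

3.5×10⁻⁴ × 62 × 2 = 0.04340 m
62–522 m: 1.3 × 2.8×10⁻⁴ × 460 = 0.16744 m
1 × 200 × 2.7×10⁻⁴ = 0.05400 m
722–1482 m: 2.2×10⁻⁴ × 0.33 × 760 = 0.055176 m
0.65 × 720 × 1.3×10⁻⁴ = 0.06084 m
Δh = 0.04340 + 0.16744 + 0.05400 + 0.055176 + 0.06084 = 0.380856 m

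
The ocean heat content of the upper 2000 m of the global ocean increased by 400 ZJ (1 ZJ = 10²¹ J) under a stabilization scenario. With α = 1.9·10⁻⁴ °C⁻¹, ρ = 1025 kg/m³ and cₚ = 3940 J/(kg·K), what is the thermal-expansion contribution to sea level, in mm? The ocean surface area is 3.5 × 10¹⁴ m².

53.8 mm

Per unit area: Q = 400×10²¹ / (3.5×10¹⁴) ≈ 1.143×10⁹ J/m²
Δh = αQ/(ρcₚ) = 1.9×10⁻⁴ × 1.143×10⁹ / (1025 × 3940) ≈ 0.053775 m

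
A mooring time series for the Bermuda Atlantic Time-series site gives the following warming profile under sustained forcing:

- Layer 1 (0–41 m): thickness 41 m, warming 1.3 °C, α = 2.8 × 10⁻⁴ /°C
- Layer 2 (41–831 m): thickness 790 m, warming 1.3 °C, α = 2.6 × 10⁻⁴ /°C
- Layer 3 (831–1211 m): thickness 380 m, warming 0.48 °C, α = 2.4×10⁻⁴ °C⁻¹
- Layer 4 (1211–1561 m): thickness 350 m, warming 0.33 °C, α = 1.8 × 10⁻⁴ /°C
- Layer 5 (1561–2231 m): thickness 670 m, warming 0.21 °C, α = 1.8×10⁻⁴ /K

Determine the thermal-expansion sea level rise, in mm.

Layer 1: 1.3 × 2.8×10⁻⁴ × 41 = 0.014924 m
2.6×10⁻⁴ × 790 × 1.3 = 0.26702 m
831–1211 m: 2.4×10⁻⁴ × 0.48 × 380 = 0.043776 m
Layer 4: 350 × 1.8×10⁻⁴ × 0.33 = 0.02079 m
Layer 5: 1.8×10⁻⁴ × 670 × 0.21 = 0.025326 m
Δh = 0.014924 + 0.26702 + 0.043776 + 0.02079 + 0.025326 = 0.371836 m

372 mm of thermosteric rise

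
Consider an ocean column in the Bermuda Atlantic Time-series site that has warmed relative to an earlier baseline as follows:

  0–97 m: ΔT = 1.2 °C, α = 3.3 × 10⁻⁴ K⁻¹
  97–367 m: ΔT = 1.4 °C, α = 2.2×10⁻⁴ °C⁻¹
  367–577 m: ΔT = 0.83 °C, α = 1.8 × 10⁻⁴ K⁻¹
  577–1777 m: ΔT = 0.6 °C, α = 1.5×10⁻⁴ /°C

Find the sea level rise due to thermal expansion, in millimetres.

261 mm of thermosteric rise

3.3×10⁻⁴ × 97 × 1.2 = 0.038412 m
97–367 m: 2.2×10⁻⁴ × 1.4 × 270 = 0.08316 m
Layer 3: 1.8×10⁻⁴ × 0.83 × 210 = 0.031374 m
0.6 × 1.5×10⁻⁴ × 1200 = 0.10800 m
Δh = 0.038412 + 0.08316 + 0.031374 + 0.10800 = 0.260946 m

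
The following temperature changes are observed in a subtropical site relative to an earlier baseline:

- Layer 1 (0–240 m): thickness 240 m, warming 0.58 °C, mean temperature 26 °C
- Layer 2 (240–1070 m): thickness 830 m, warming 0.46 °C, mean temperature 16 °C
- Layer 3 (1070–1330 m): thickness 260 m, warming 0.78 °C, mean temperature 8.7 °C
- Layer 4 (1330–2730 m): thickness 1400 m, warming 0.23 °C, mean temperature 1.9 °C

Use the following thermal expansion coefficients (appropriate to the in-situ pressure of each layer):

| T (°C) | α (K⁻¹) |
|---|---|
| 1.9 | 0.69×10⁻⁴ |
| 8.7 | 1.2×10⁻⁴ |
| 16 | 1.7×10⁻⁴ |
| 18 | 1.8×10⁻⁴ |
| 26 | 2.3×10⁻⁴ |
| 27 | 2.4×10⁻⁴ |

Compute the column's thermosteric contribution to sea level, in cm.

14 cm

Layer 1 at 26 °C → α = 2.3×10⁻⁴ K⁻¹
Layer 2 at 16 °C → α = 1.7×10⁻⁴ K⁻¹
Layer 3 at 8.7 °C → α = 1.2×10⁻⁴ K⁻¹
Layer 4 at 1.9 °C → α = 0.69×10⁻⁴ K⁻¹
0–240 m: 0.58 × 240 × 2.3×10⁻⁴ = 0.032016 m
240–1070 m: 830 × 1.7×10⁻⁴ × 0.46 = 0.064906 m
1070–1330 m: 1.2×10⁻⁴ × 0.78 × 260 = 0.024336 m
Layer 4: 0.69×10⁻⁴ × 0.23 × 1400 = 0.022218 m
Δh = 0.032016 + 0.064906 + 0.024336 + 0.022218 = 0.143476 m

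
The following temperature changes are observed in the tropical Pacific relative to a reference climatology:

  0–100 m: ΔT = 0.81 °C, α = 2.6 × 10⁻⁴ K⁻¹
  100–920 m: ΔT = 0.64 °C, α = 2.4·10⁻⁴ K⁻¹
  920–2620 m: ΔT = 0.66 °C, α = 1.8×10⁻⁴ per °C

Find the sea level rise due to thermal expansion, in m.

Δh = 0.35 m

0.81 × 100 × 2.6×10⁻⁴ = 0.02106 m
820 × 2.4×10⁻⁴ × 0.64 = 0.125952 m
1700 × 1.8×10⁻⁴ × 0.66 = 0.20196 m
Δh = 0.02106 + 0.125952 + 0.20196 = 0.348972 m ≈ 0.35 m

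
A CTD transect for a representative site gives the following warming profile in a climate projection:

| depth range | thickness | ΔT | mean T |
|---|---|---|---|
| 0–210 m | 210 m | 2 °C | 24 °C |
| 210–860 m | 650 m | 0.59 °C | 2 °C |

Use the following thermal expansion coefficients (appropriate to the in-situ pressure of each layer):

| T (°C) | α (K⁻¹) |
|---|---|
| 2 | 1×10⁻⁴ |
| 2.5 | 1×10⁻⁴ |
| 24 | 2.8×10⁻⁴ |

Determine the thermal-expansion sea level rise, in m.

Δh = 0.156 m

Layer 1 at 24 °C → α = 2.8×10⁻⁴ K⁻¹
Layer 2 at 2 °C → α = 1×10⁻⁴ K⁻¹
2 × 2.8×10⁻⁴ × 210 = 0.11760 m
0.59 × 650 × 1×10⁻⁴ = 0.03835 m
Δh = 0.11760 + 0.03835 = 0.15595 m ≈ 0.156 m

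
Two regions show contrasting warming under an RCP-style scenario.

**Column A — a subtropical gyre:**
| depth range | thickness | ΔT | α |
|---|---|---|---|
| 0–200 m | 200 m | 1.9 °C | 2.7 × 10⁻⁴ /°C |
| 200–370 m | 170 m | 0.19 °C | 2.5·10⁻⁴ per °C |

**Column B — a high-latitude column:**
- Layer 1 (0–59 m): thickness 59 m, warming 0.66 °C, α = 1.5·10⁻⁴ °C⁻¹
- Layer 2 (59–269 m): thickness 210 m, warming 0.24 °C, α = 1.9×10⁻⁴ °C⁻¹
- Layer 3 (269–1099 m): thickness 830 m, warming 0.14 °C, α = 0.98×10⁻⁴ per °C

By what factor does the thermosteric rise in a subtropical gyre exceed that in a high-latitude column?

A 0–200 m: 1.9 × 200 × 2.7×10⁻⁴ = 0.10260 m
A 2.5×10⁻⁴ × 170 × 0.19 = 0.008075 m
A total: 0.110675 m
B 1.5×10⁻⁴ × 0.66 × 59 = 0.005841 m
B 0.24 × 210 × 1.9×10⁻⁴ = 0.009576 m
B Layer 3: 0.98×10⁻⁴ × 0.14 × 830 = 0.0113876 m
B total: 0.0268046 m
Ratio: 0.110675 / 0.0268046 ≈ 4.129

4.1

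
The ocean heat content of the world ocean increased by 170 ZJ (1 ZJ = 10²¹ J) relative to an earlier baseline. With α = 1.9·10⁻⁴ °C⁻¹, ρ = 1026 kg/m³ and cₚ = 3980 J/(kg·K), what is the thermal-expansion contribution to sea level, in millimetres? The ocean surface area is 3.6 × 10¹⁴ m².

Per unit area: Q = 170×10²¹ / (3.6×10¹⁴) ≈ 4.722×10⁸ J/m²
Δh = αQ/(ρcₚ) = 1.9×10⁻⁴ × 4.722×10⁸ / (1026 × 3980) ≈ 0.021971 m

22 mm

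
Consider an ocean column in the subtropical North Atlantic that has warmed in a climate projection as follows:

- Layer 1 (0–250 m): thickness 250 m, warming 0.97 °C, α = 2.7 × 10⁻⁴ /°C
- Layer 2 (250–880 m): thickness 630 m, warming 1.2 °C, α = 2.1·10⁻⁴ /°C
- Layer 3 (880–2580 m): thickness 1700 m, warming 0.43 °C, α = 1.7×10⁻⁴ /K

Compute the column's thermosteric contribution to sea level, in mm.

Layer 1: 0.97 × 2.7×10⁻⁴ × 250 = 0.065475 m
2.1×10⁻⁴ × 1.2 × 630 = 0.15876 m
880–2580 m: 0.43 × 1.7×10⁻⁴ × 1700 = 0.12427 m
Δh = 0.065475 + 0.15876 + 0.12427 = 0.348505 m ≈ 349 mm

349 mm of thermosteric rise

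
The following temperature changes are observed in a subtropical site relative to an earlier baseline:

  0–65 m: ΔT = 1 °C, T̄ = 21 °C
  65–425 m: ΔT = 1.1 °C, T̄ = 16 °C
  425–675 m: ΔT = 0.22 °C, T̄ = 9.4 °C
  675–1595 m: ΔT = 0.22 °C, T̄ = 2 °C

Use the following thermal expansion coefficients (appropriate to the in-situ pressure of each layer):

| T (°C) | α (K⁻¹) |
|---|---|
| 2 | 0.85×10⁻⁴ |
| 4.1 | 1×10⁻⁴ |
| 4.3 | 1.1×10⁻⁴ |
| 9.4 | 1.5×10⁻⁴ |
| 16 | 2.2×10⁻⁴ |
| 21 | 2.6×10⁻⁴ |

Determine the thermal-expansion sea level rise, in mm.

Layer 1 at 21 °C → α = 2.6×10⁻⁴ K⁻¹
Layer 2 at 16 °C → α = 2.2×10⁻⁴ K⁻¹
Layer 3 at 9.4 °C → α = 1.5×10⁻⁴ K⁻¹
Layer 4 at 2 °C → α = 0.85×10⁻⁴ K⁻¹
Layer 1: 1 × 65 × 2.6×10⁻⁴ = 0.01690 m
360 × 2.2×10⁻⁴ × 1.1 = 0.08712 m
Layer 3: 250 × 1.5×10⁻⁴ × 0.22 = 0.00825 m
920 × 0.22 × 0.85×10⁻⁴ = 0.017204 m
Δh = 0.01690 + 0.08712 + 0.00825 + 0.017204 = 0.129474 m ≈ 130 mm

130 mm of thermosteric rise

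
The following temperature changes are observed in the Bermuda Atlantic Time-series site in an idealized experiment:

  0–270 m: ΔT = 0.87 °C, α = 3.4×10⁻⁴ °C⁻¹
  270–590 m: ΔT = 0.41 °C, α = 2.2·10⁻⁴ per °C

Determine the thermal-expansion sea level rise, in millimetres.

270 × 3.4×10⁻⁴ × 0.87 = 0.079866 m
Layer 2: 0.41 × 320 × 2.2×10⁻⁴ = 0.028864 m
Δh = 0.079866 + 0.028864 = 0.10873 m

Δh = 109 mm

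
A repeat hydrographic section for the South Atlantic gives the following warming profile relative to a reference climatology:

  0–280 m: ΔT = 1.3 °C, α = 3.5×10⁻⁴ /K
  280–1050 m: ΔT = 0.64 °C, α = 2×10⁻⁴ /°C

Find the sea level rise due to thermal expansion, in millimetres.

226 mm of thermosteric rise

0–280 m: 280 × 1.3 × 3.5×10⁻⁴ = 0.12740 m
280–1050 m: 0.64 × 770 × 2×10⁻⁴ = 0.09856 m
Δh = 0.12740 + 0.09856 = 0.22596 m ≈ 226 mm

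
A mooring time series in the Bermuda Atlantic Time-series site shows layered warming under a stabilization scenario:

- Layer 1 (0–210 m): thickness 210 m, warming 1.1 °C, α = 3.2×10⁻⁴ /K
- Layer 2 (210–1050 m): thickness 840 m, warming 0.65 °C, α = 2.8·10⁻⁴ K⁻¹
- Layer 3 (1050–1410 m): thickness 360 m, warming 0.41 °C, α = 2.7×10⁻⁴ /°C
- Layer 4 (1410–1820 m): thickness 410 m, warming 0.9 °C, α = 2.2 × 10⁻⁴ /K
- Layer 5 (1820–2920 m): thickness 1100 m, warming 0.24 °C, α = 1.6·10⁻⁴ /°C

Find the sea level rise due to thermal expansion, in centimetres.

about 39.0 cm

Layer 1: 3.2×10⁻⁴ × 210 × 1.1 = 0.07392 m
210–1050 m: 0.65 × 2.8×10⁻⁴ × 840 = 0.15288 m
360 × 0.41 × 2.7×10⁻⁴ = 0.039852 m
410 × 2.2×10⁻⁴ × 0.9 = 0.08118 m
1820–2920 m: 1100 × 1.6×10⁻⁴ × 0.24 = 0.04224 m
Δh = 0.07392 + 0.15288 + 0.039852 + 0.08118 + 0.04224 = 0.390072 m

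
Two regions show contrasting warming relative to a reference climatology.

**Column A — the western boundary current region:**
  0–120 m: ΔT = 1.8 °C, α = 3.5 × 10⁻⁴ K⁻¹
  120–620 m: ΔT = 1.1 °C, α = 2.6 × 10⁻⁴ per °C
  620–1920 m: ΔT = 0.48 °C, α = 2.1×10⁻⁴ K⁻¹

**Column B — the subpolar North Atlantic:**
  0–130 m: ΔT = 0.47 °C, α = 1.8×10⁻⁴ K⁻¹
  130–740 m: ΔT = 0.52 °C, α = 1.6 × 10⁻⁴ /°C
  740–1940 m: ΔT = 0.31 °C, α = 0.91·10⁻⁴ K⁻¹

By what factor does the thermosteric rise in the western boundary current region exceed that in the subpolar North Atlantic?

A 3.5×10⁻⁴ × 1.8 × 120 = 0.07560 m
A Layer 2: 500 × 1.1 × 2.6×10⁻⁴ = 0.14300 m
A 2.1×10⁻⁴ × 0.48 × 1300 = 0.13104 m
A total: 0.34964 m
B 0–130 m: 0.47 × 130 × 1.8×10⁻⁴ = 0.010998 m
B 1.6×10⁻⁴ × 610 × 0.52 = 0.050752 m
B Layer 3: 1200 × 0.91×10⁻⁴ × 0.31 = 0.033852 m
B total: 0.095602 m
Ratio: 0.34964 / 0.095602 ≈ 3.657

a factor of 3.7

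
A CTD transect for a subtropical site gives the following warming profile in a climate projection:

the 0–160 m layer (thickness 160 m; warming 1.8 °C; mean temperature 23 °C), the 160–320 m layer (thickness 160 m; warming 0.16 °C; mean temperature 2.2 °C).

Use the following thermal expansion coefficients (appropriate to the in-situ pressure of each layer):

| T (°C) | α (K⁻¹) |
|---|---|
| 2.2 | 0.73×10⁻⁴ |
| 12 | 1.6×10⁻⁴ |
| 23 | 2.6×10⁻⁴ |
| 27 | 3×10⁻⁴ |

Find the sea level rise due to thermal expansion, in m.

Layer 1 at 23 °C → α = 2.6×10⁻⁴ K⁻¹
Layer 2 at 2.2 °C → α = 0.73×10⁻⁴ K⁻¹
0–160 m: 160 × 1.8 × 2.6×10⁻⁴ = 0.07488 m
Layer 2: 0.16 × 160 × 0.73×10⁻⁴ = 0.0018688 m
Δh = 0.07488 + 0.0018688 = 0.0767488 m

0.0767 m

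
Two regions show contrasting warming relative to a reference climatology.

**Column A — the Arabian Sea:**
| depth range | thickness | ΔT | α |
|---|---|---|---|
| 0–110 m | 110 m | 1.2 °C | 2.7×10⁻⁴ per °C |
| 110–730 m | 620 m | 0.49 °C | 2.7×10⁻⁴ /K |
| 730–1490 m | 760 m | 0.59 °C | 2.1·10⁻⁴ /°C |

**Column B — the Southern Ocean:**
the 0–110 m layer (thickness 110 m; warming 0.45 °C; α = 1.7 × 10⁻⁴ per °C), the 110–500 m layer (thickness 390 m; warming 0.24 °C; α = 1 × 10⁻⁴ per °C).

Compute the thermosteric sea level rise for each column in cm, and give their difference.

A Layer 1: 2.7×10⁻⁴ × 110 × 1.2 = 0.03564 m
A Layer 2: 620 × 0.49 × 2.7×10⁻⁴ = 0.082026 m
A 730–1490 m: 760 × 0.59 × 2.1×10⁻⁴ = 0.094164 m
A total: 0.21183 m
B 0.45 × 1.7×10⁻⁴ × 110 = 0.008415 m
B Layer 2: 0.24 × 1×10⁻⁴ × 390 = 0.00936 m
B total: 0.017775 m
Difference: 0.21183 − 0.017775 = 0.194055 m

Δh_A ≈ 21 cm, Δh_B ≈ 1.8 cm; difference ≈ 19 cm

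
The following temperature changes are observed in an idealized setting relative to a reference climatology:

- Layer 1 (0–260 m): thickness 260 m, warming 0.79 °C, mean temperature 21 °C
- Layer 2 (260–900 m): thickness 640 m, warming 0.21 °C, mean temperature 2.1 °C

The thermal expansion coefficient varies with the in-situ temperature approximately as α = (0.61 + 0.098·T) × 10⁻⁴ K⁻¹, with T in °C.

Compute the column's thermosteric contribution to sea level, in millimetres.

Layer 1: α = (0.61 + 0.098×21)×10⁻⁴ = 2.668×10⁻⁴ K⁻¹
Layer 2: α = (0.61 + 0.098×2.1)×10⁻⁴ = 0.8158×10⁻⁴ K⁻¹
Layer 1: 0.79 × 260 × 2.668×10⁻⁴ = 0.05480072 m
0.8158×10⁻⁴ × 0.21 × 640 = 0.010964352 m
Δh = 0.05480072 + 0.010964352 = 0.065765072 m ≈ 66 mm

66 mm of thermosteric rise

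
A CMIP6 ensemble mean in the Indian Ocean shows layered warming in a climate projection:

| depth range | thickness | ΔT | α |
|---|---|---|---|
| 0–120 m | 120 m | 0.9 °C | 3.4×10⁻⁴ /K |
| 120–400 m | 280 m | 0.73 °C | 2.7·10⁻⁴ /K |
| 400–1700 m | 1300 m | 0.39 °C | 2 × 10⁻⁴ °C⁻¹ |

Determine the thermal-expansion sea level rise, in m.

Layer 1: 120 × 0.9 × 3.4×10⁻⁴ = 0.03672 m
Layer 2: 280 × 2.7×10⁻⁴ × 0.73 = 0.055188 m
400–1700 m: 2×10⁻⁴ × 0.39 × 1300 = 0.10140 m
Δh = 0.03672 + 0.055188 + 0.10140 = 0.193308 m ≈ 0.19 m

0.19 m of thermosteric rise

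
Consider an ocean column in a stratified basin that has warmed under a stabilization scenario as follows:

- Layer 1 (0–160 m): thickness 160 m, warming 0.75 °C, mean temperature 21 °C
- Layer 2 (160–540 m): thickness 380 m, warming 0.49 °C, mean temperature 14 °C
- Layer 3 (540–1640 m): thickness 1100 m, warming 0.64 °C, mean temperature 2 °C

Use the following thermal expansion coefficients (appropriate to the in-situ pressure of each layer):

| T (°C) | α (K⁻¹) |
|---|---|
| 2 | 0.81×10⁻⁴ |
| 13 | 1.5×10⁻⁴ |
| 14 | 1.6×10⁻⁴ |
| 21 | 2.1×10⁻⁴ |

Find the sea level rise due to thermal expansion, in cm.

Δh = 11 cm

Layer 1 at 21 °C → α = 2.1×10⁻⁴ K⁻¹
Layer 2 at 14 °C → α = 1.6×10⁻⁴ K⁻¹
Layer 3 at 2 °C → α = 0.81×10⁻⁴ K⁻¹
Layer 1: 160 × 0.75 × 2.1×10⁻⁴ = 0.02520 m
0.49 × 1.6×10⁻⁴ × 380 = 0.029792 m
1100 × 0.64 × 0.81×10⁻⁴ = 0.057024 m
Δh = 0.02520 + 0.029792 + 0.057024 = 0.112016 m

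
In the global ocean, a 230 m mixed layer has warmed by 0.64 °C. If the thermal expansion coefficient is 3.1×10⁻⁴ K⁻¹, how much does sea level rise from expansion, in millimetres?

Δh = αΔT·H = 3.1×10⁻⁴ × 0.64 × 230 = 0.045632 m

46 mm of thermosteric rise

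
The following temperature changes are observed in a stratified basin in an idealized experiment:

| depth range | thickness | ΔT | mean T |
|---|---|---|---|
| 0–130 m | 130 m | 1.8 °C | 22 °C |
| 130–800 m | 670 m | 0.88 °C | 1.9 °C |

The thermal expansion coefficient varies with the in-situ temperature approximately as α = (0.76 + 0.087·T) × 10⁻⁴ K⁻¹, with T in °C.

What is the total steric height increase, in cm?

Layer 1: α = (0.76 + 0.087×22)×10⁻⁴ = 2.674×10⁻⁴ K⁻¹
Layer 2: α = (0.76 + 0.087×1.9)×10⁻⁴ = 0.9253×10⁻⁴ K⁻¹
1.8 × 130 × 2.674×10⁻⁴ = 0.0625716 m
Layer 2: 0.9253×10⁻⁴ × 0.88 × 670 = 0.054555688 m
Δh = 0.0625716 + 0.054555688 = 0.117127288 m

Δh ≈ 12 cm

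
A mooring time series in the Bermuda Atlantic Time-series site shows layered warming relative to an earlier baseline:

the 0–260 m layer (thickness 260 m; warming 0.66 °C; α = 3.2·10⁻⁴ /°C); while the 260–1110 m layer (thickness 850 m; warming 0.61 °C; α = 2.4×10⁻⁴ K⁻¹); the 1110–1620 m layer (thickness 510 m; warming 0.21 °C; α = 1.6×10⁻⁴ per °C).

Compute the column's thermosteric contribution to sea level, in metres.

0.196 m of thermosteric rise

0–260 m: 0.66 × 3.2×10⁻⁴ × 260 = 0.054912 m
260–1110 m: 2.4×10⁻⁴ × 850 × 0.61 = 0.12444 m
510 × 0.21 × 1.6×10⁻⁴ = 0.017136 m
Δh = 0.054912 + 0.12444 + 0.017136 = 0.196488 m ≈ 0.196 m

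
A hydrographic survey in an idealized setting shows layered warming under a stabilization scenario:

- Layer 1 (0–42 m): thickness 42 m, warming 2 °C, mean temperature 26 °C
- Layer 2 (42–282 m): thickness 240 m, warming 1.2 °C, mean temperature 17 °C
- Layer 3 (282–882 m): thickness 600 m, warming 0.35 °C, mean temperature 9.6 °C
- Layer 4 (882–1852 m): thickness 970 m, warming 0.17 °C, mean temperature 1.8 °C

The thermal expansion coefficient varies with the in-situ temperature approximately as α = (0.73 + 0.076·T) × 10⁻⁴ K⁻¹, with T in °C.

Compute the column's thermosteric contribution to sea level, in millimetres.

Layer 1: α = (0.73 + 0.076×26)×10⁻⁴ = 2.706×10⁻⁴ K⁻¹
Layer 2: α = (0.73 + 0.076×17)×10⁻⁴ = 2.022×10⁻⁴ K⁻¹
Layer 3: α = (0.73 + 0.076×9.6)×10⁻⁴ = 1.4596×10⁻⁴ K⁻¹
Layer 4: α = (0.73 + 0.076×1.8)×10⁻⁴ = 0.8668×10⁻⁴ K⁻¹
42 × 2.706×10⁻⁴ × 2 = 0.0227304 m
42–282 m: 1.2 × 240 × 2.022×10⁻⁴ = 0.0582336 m
Layer 3: 600 × 1.4596×10⁻⁴ × 0.35 = 0.0306516 m
970 × 0.17 × 0.8668×10⁻⁴ = 0.014293532 m
Δh = 0.0227304 + 0.0582336 + 0.0306516 + 0.014293532 = 0.125909132 m

Δh = 126 mm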